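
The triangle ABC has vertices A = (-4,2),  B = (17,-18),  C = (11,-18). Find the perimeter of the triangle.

|AB| = √((21)² + (-20)²) = √841 = 29
|BC| = √((-6)² + (0)²) = √36 = 6
|CA| = √((-15)² + (20)²) = √625 = 25
Perimeter = 29 + 6 + 25 = 60.

60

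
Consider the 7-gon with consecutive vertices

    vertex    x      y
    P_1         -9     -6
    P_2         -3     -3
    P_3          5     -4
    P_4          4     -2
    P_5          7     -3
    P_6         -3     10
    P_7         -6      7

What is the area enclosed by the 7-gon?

Cross-terms: 9, 27, 6, 2, 61, 39, 99  ⇒  Σ = 243
Area = |Σ|/2 = 121.5.

121.5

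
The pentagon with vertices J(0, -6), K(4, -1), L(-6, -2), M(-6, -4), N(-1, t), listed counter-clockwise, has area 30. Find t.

-6

The doubled signed area Σ (x_i y_{i+1} − x_{i+1} y_i) is linear in t.
With t=0 it equals 24; the coefficient of t is -6 (from the two edges through N).
So -6·t + 24 = 2·30 = 60 ⇒ t = -6.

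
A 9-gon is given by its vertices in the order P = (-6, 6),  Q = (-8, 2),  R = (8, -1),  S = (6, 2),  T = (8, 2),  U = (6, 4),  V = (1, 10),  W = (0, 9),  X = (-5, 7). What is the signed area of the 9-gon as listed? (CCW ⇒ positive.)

94

Apply the shoelace formula: 2A = Σ (x_i·y_{i+1} − x_{i+1}·y_i), indices taken mod 9.
P→Q: (-6)(2) − (-8)(6) = 36
Q→R: (-8)(-1) − (8)(2) = -8
R→S: (8)(2) − (6)(-1) = 22
S→T: (6)(2) − (8)(2) = -4
T→U: (8)(4) − (6)(2) = 20
U→V: (6)(10) − (1)(4) = 56
V→W: (1)(9) − (0)(10) = 9
W→X: (0)(7) − (-5)(9) = 45
X→P: (-5)(6) − (-6)(7) = 12
Σ = 188
Signed area = Σ/2 = 94 (positive ⇒ counter-clockwise traversal).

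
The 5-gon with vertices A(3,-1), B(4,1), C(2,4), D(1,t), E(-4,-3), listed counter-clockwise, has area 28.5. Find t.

5

Write out the shoelace sum; only the two edges meeting at D involve t:
2·Area = [(2·t − 1·4) + (1·(-3) − (-4)·t)] + 34
       = 6·t + 27 = 57
⇒ t = 5.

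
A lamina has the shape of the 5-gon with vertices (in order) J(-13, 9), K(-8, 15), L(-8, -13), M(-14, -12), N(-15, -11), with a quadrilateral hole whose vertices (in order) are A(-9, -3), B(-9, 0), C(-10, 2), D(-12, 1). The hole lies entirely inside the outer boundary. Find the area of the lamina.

Outer boundary:
Apply the shoelace (surveyor's) formula: 2A = Σ (x_i·y_{i+1} − x_{i+1}·y_i), indices taken mod 5.
Σ = (-123) + (224) + (-86) + (-26) + (-278) = -289
Area = |Σ|/2 = 144.5.
Hole:
Σ = (-27) + (-18) + (14) + (45) = 14
Area = |Σ|/2 = 7.
Net area = 144.5 − 7 = 137.5.

137.5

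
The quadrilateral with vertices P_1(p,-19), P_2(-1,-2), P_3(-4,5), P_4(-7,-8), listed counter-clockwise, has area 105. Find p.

The doubled signed area Σ (x_i y_{i+1} − x_{i+1} y_i) is linear in p.
With p=0 it equals 168; the coefficient of p is 6 (from the two edges through P_1).
So 6·p + 168 = 2·105 = 210 ⇒ p = 7.

7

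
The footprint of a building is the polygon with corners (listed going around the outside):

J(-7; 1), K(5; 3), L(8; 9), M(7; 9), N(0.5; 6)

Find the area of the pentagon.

Σ = (-26) + (21) + (9) + (37.5) + (42.5) = 84
Area = |Σ|/2 = 42.

42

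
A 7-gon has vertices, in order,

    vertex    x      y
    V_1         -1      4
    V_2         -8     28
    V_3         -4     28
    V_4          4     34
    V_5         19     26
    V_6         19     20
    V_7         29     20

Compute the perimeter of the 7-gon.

|V_1V_2| = √((-7)² + (24)²) = √625 = 25
|V_2V_3| = √((4)² + (0)²) = √16 = 4
|V_3V_4| = √((8)² + (6)²) = √100 = 10
|V_4V_5| = √((15)² + (-8)²) = √289 = 17
|V_5V_6| = √((0)² + (-6)²) = √36 = 6
|V_6V_7| = √((10)² + (0)²) = √100 = 10
|V_7V_1| = √((-30)² + (-16)²) = √1156 = 34
Perimeter = 25 + 4 + 10 + 17 + 6 + 10 + 34 = 106.

106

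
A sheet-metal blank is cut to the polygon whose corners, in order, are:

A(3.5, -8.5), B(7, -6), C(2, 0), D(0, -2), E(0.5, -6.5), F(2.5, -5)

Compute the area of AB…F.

Apply the shoelace (surveyor's) formula: 2A = Σ (x_i·y_{i+1} − x_{i+1}·y_i), indices taken mod 6.
Cross-terms: 38.5, 12, -4, 1, 13.75, -3.75  ⇒  Σ = 57.5
Area = |Σ|/2 = 28.75.

28.75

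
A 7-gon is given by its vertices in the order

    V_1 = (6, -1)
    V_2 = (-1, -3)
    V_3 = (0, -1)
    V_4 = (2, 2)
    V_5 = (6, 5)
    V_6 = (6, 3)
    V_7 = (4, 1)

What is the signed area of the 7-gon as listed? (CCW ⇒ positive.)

-23

Apply the shoelace formula: 2A = Σ (x_i·y_{i+1} − x_{i+1}·y_i), indices taken mod 7.
Σ = (-19) + (1) + (2) + (-2) + (-12) + (-6) + (-10) = -46
Signed area = Σ/2 = -23 (negative ⇒ clockwise traversal).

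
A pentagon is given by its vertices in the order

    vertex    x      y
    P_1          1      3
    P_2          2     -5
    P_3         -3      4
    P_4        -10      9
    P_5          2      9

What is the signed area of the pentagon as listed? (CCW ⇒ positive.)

-58

Apply the shoelace formula: 2A = Σ (x_i·y_{i+1} − x_{i+1}·y_i), indices taken mod 5.
Cross-terms: -11, -7, 13, -108, -3  ⇒  Σ = -116
Signed area = Σ/2 = -58 (negative ⇒ clockwise traversal).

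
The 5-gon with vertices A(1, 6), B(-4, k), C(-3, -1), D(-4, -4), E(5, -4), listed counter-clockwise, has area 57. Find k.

The doubled signed area Σ (x_i y_{i+1} − x_{i+1} y_i) is linear in k.
With k=0 it equals 106; the coefficient of k is 4 (from the two edges through B).
So 4·k + 106 = 2·57 = 114 ⇒ k = 2.

2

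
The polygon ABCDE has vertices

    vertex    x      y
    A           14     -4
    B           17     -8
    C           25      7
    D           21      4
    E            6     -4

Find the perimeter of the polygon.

52

|AB| = √((3)² + (-4)²) = √25 = 5
|BC| = √((8)² + (15)²) = √289 = 17
|CD| = √((-4)² + (-3)²) = √25 = 5
|DE| = √((-15)² + (-8)²) = √289 = 17
|EA| = √((8)² + (0)²) = √64 = 8
Perimeter = 5 + 17 + 5 + 17 + 8 = 52.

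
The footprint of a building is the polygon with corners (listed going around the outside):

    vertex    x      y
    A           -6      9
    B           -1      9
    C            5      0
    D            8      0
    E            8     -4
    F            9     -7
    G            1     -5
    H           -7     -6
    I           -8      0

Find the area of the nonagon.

Σ = (-45) + (-45) + (0) + (-32) + (-20) + (-38) + (-41) + (-48) + (-72) = -341
Area = |Σ|/2 = 170.5.

170.5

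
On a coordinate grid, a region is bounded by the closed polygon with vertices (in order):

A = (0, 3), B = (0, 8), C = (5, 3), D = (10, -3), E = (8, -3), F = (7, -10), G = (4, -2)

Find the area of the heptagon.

56

Apply the shoelace (surveyor's) formula: 2A = Σ (x_i·y_{i+1} − x_{i+1}·y_i), indices taken mod 7.
A→B: (0)(8) − (0)(3) = 0
B→C: (0)(3) − (5)(8) = -40
C→D: (5)(-3) − (10)(3) = -45
D→E: (10)(-3) − (8)(-3) = -6
E→F: (8)(-10) − (7)(-3) = -59
F→G: (7)(-2) − (4)(-10) = 26
G→A: (4)(3) − (0)(-2) = 12
Σ = -112
Area = |Σ|/2 = 56.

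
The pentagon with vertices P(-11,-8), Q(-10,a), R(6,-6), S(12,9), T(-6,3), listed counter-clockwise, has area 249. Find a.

-13

Write out the shoelace sum; only the two edges meeting at Q involve a:
2·Area = [((-11)·a − (-10)·(-8)) + ((-10)·(-6) − 6·a)] + 297
       = -17·a + 277 = 498
⇒ a = -13.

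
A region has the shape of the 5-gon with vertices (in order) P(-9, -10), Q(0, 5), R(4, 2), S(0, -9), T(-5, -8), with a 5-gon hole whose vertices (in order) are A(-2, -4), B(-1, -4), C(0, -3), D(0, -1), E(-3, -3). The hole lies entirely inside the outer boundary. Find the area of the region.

Outer boundary:
Σ = (-45) + (-20) + (-36) + (-45) + (-22) = -168
Area = |Σ|/2 = 84.
Hole:
Cross-terms: 4, 3, 0, -3, 6  ⇒  Σ = 10
Area = |Σ|/2 = 5.
Net area = 84 − 5 = 79.

79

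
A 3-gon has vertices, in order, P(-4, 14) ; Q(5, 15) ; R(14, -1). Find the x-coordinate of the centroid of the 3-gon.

Apply the surveyor's formula. First the cross-terms c_i = x_i·y_{i+1} − x_{i+1}·y_i:
  -130, -215, 192  ⇒  2A = -153, A = -76.5.
Then Σ (x_i + x_{i+1})·c_i = -2295, so x̄ = -2295 / (6·(-76.5)) = 5.

5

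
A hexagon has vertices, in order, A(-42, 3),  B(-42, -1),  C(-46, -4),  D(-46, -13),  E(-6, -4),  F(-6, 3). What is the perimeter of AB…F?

|AB| = √((0)² + (-4)²) = √16 = 4
|BC| = √((-4)² + (-3)²) = √25 = 5
|CD| = √((0)² + (-9)²) = √81 = 9
|DE| = √((40)² + (9)²) = √1681 = 41
|EF| = √((0)² + (7)²) = √49 = 7
|FA| = √((-36)² + (0)²) = √1296 = 36
Perimeter = 4 + 5 + 9 + 41 + 7 + 36 = 102.

102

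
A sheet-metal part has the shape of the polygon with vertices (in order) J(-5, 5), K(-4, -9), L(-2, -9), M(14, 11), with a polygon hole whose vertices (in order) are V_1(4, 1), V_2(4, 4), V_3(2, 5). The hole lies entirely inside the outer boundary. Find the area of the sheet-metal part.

Outer boundary:
Cross-terms: 65, 18, 104, 125  ⇒  Σ = 312
Area = |Σ|/2 = 156.
Hole:
Apply the shoelace formula: 2A = Σ (x_i·y_{i+1} − x_{i+1}·y_i), indices taken mod 3.
Σ = (12) + (12) + (-18) = 6
Area = |Σ|/2 = 3.
Net area = 156 − 3 = 153.

153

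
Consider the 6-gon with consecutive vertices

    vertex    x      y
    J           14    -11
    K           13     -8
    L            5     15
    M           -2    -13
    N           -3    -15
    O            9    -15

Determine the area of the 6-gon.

256.5

Apply the surveyor's formula: 2A = Σ (x_i·y_{i+1} − x_{i+1}·y_i), indices taken mod 6.
J→K: (14)(-8) − (13)(-11) = 31
K→L: (13)(15) − (5)(-8) = 235
L→M: (5)(-13) − (-2)(15) = -35
M→N: (-2)(-15) − (-3)(-13) = -9
N→O: (-3)(-15) − (9)(-15) = 180
O→J: (9)(-11) − (14)(-15) = 111
Σ = 513
Area = |Σ|/2 = 256.5.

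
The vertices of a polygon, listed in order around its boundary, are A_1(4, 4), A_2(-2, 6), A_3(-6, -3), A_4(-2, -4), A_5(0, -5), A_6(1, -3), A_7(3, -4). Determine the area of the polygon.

Σ = (32) + (42) + (18) + (10) + (5) + (5) + (28) = 140
Area = |Σ|/2 = 70.

70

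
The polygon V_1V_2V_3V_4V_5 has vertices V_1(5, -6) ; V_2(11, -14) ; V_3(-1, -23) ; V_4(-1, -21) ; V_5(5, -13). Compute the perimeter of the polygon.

|V_1V_2| = √((6)² + (-8)²) = √100 = 10
|V_2V_3| = √((-12)² + (-9)²) = √225 = 15
|V_3V_4| = √((0)² + (2)²) = √4 = 2
|V_4V_5| = √((6)² + (8)²) = √100 = 10
|V_5V_1| = √((0)² + (7)²) = √49 = 7
Perimeter = 10 + 15 + 2 + 10 + 7 = 44.

44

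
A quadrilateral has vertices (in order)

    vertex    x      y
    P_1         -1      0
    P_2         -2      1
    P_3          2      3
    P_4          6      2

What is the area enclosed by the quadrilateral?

10.5

Apply the shoelace (surveyor's) formula: 2A = Σ (x_i·y_{i+1} − x_{i+1}·y_i), indices taken mod 4.
P_1→P_2: (-1)(1) − (-2)(0) = -1
P_2→P_3: (-2)(3) − (2)(1) = -8
P_3→P_4: (2)(2) − (6)(3) = -14
P_4→P_1: (6)(0) − (-1)(2) = 2
Σ = -21
Area = |Σ|/2 = 10.5.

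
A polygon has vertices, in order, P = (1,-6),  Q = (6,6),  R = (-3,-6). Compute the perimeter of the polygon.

|PQ| = √((5)² + (12)²) = √169 = 13
|QR| = √((-9)² + (-12)²) = √225 = 15
|RP| = √((4)² + (0)²) = √16 = 4
Perimeter = 13 + 15 + 4 = 32.

32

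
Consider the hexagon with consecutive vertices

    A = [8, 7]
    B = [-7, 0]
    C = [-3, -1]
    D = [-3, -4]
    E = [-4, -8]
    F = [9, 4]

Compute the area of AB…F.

Σ = (49) + (7) + (9) + (8) + (56) + (31) = 160
Area = |Σ|/2 = 80.

80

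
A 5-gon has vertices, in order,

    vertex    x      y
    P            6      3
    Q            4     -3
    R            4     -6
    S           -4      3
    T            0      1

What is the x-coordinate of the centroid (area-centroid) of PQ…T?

Apply the shoelace formula. First the cross-terms c_i = x_i·y_{i+1} − x_{i+1}·y_i:
  -30, -12, -12, -4, -6  ⇒  2A = -64, A = -32.
Then Σ (x_i + x_{i+1})·c_i = -416, so x̄ = -416 / (6·(-32)) = 13/6.

13/6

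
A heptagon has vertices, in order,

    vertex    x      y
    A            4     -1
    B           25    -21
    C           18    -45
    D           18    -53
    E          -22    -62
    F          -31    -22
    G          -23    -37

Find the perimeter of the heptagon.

|AB| = √((21)² + (-20)²) = √841 = 29
|BC| = √((-7)² + (-24)²) = √625 = 25
|CD| = √((0)² + (-8)²) = √64 = 8
|DE| = √((-40)² + (-9)²) = √1681 = 41
|EF| = √((-9)² + (40)²) = √1681 = 41
|FG| = √((8)² + (-15)²) = √289 = 17
|GA| = √((27)² + (36)²) = √2025 = 45
Perimeter = 29 + 25 + 8 + 41 + 41 + 17 + 45 = 206.

206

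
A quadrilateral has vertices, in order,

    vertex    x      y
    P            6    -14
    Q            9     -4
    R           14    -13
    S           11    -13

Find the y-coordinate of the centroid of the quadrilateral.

Apply the shoelace (surveyor's) formula. First the cross-terms c_i = x_i·y_{i+1} − x_{i+1}·y_i:
  102, -61, -39, -76  ⇒  2A = -74, A = -37.
Then Σ (y_i + y_{i+1})·c_i = 2267, so ȳ = 2267 / (6·(-37)) = -2267/222.

-2267/222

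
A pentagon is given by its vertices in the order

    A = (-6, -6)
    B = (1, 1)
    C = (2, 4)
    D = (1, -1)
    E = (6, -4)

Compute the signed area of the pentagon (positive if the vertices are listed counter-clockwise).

Apply the shoelace (surveyor's) formula: 2A = Σ (x_i·y_{i+1} − x_{i+1}·y_i), indices taken mod 5.
Cross-terms: 0, 2, -6, 2, -60  ⇒  Σ = -62
Signed area = Σ/2 = -31 (negative ⇒ clockwise traversal).

-31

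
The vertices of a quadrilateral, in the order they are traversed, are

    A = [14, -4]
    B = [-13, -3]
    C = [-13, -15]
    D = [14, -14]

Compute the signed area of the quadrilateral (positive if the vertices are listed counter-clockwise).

297

Σ = (-94) + (156) + (392) + (140) = 594
Signed area = Σ/2 = 297 (positive ⇒ counter-clockwise traversal).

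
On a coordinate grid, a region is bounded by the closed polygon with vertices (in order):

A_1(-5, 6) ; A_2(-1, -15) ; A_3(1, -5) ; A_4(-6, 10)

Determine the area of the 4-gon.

47.5

Σ = (81) + (20) + (-20) + (14) = 95
Area = |Σ|/2 = 47.5.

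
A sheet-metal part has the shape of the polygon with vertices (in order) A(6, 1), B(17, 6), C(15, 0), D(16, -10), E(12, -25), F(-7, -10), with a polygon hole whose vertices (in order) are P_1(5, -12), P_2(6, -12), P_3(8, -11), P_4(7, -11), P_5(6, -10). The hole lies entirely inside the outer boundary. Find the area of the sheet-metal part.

369

Outer boundary:
Apply Gauss's area formula: 2A = Σ (x_i·y_{i+1} − x_{i+1}·y_i), indices taken mod 6.
Cross-terms: 19, -90, -150, -280, -295, 53  ⇒  Σ = -743
Area = |Σ|/2 = 371.5.
Hole:
Apply Gauss's area formula: 2A = Σ (x_i·y_{i+1} − x_{i+1}·y_i), indices taken mod 5.
Σ = (12) + (30) + (-11) + (-4) + (-22) = 5
Area = |Σ|/2 = 2.5.
Net area = 371.5 − 2.5 = 369.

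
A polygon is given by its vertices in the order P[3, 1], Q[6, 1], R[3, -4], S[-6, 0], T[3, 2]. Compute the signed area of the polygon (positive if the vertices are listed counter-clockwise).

Σ = (-3) + (-27) + (-24) + (-12) + (-3) = -69
Signed area = Σ/2 = -34.5 (negative ⇒ clockwise traversal).

-34.5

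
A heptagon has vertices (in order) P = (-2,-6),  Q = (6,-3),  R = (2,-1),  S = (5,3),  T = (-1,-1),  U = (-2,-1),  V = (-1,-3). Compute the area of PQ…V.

Apply Gauss's area formula: 2A = Σ (x_i·y_{i+1} − x_{i+1}·y_i), indices taken mod 7.
Σ = (42) + (0) + (11) + (-2) + (-1) + (5) + (0) = 55
Area = |Σ|/2 = 27.5.

27.5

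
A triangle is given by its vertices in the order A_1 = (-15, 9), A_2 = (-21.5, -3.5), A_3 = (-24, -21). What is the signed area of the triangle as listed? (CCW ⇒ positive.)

Σ = (246) + (367.5) + (-531) = 82.5
Signed area = Σ/2 = 41.25 (positive ⇒ counter-clockwise traversal).

41.25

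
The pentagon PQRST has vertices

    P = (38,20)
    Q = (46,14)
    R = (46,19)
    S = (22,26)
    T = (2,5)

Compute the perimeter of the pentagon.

|PQ| = √((8)² + (-6)²) = √100 = 10
|QR| = √((0)² + (5)²) = √25 = 5
|RS| = √((-24)² + (7)²) = √625 = 25
|ST| = √((-20)² + (-21)²) = √841 = 29
|TP| = √((36)² + (15)²) = √1521 = 39
Perimeter = 10 + 5 + 25 + 29 + 39 = 108.

108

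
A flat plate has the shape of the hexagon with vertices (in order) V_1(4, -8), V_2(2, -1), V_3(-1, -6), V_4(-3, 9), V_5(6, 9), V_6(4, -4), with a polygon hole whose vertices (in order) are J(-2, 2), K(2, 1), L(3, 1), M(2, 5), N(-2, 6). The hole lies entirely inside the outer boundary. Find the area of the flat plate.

74.5

Outer boundary:
Apply Gauss's area formula: 2A = Σ (x_i·y_{i+1} − x_{i+1}·y_i), indices taken mod 6.
Σ = (12) + (-13) + (-27) + (-81) + (-60) + (-16) = -185
Area = |Σ|/2 = 92.5.
Hole:
Apply the shoelace formula: 2A = Σ (x_i·y_{i+1} − x_{i+1}·y_i), indices taken mod 5.
J→K: (-2)(1) − (2)(2) = -6
K→L: (2)(1) − (3)(1) = -1
L→M: (3)(5) − (2)(1) = 13
M→N: (2)(6) − (-2)(5) = 22
N→J: (-2)(2) − (-2)(6) = 8
Σ = 36
Area = |Σ|/2 = 18.
Net area = 92.5 − 18 = 74.5.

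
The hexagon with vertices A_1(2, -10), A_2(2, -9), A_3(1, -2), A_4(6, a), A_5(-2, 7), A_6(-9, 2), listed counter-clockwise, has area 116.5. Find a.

Write out the shoelace sum; only the two edges meeting at A_4 involve a:
2·Area = [(1·a − 6·(-2)) + (6·7 − (-2)·a)] + 152
       = 3·a + 206 = 233
⇒ a = 9.

9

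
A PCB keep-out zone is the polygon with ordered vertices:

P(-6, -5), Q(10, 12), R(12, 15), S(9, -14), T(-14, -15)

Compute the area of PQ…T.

335

Σ = (-22) + (6) + (-303) + (-331) + (-20) = -670
Area = |Σ|/2 = 335.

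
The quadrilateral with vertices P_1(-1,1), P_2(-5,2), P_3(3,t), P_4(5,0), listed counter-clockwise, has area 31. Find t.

-6

The doubled signed area Σ (x_i y_{i+1} − x_{i+1} y_i) is linear in t.
With t=0 it equals 2; the coefficient of t is -10 (from the two edges through P_3).
So -10·t + 2 = 2·31 = 62 ⇒ t = -6.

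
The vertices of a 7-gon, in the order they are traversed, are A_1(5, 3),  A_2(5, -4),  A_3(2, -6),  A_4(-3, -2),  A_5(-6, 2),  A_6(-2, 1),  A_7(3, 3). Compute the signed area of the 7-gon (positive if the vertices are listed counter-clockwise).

-57

Apply the shoelace (surveyor's) formula: 2A = Σ (x_i·y_{i+1} − x_{i+1}·y_i), indices taken mod 7.
Σ = (-35) + (-22) + (-22) + (-18) + (-2) + (-9) + (-6) = -114
Signed area = Σ/2 = -57 (negative ⇒ clockwise traversal).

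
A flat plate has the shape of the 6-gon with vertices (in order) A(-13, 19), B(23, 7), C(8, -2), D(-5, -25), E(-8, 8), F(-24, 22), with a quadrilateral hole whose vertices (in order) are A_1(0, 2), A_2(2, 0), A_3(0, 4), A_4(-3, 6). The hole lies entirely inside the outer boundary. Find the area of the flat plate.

612

Outer boundary:
Apply the shoelace (surveyor's) formula: 2A = Σ (x_i·y_{i+1} − x_{i+1}·y_i), indices taken mod 6.
Σ = (-528) + (-102) + (-210) + (-240) + (16) + (-170) = -1234
Area = |Σ|/2 = 617.
Hole:
Apply Gauss's area formula: 2A = Σ (x_i·y_{i+1} − x_{i+1}·y_i), indices taken mod 4.
A_1→A_2: (0)(0) − (2)(2) = -4
A_2→A_3: (2)(4) − (0)(0) = 8
A_3→A_4: (0)(6) − (-3)(4) = 12
A_4→A_1: (-3)(2) − (0)(6) = -6
Σ = 10
Area = |Σ|/2 = 5.
Net area = 617 − 5 = 612.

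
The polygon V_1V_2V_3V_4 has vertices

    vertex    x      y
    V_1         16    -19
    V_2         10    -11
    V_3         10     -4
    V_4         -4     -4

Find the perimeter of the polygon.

|V_1V_2| = √((-6)² + (8)²) = √100 = 10
|V_2V_3| = √((0)² + (7)²) = √49 = 7
|V_3V_4| = √((-14)² + (0)²) = √196 = 14
|V_4V_1| = √((20)² + (-15)²) = √625 = 25
Perimeter = 10 + 7 + 14 + 25 = 56.

56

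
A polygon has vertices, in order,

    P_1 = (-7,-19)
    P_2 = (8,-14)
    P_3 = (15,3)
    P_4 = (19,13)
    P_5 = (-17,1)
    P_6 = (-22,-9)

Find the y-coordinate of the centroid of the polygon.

-461/116

Apply the surveyor's formula. First the cross-terms c_i = x_i·y_{i+1} − x_{i+1}·y_i:
  250, 234, 138, 240, 175, 355  ⇒  2A = 1392, A = 696.
Then Σ (y_i + y_{i+1})·c_i = -16596, so ȳ = -16596 / (6·696) = -461/116.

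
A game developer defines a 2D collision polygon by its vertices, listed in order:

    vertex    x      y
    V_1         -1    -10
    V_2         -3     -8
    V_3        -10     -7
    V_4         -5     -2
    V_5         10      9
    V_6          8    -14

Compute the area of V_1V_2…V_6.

Σ = (-22) + (-59) + (-15) + (-25) + (-212) + (-94) = -427
Area = |Σ|/2 = 213.5.

213.5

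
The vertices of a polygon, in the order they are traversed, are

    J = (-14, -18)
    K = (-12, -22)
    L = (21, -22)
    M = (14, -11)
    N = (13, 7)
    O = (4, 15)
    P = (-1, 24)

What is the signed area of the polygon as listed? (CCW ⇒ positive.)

884

Apply Gauss's area formula: 2A = Σ (x_i·y_{i+1} − x_{i+1}·y_i), indices taken mod 7.
Cross-terms: 92, 726, 77, 241, 167, 111, 354  ⇒  Σ = 1768
Signed area = Σ/2 = 884 (positive ⇒ counter-clockwise traversal).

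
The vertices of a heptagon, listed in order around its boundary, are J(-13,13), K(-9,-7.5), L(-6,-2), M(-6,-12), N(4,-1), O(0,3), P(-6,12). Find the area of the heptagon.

Apply the shoelace (surveyor's) formula: 2A = Σ (x_i·y_{i+1} − x_{i+1}·y_i), indices taken mod 7.
Σ = (214.5) + (-27) + (60) + (54) + (12) + (18) + (78) = 409.5
Area = |Σ|/2 = 204.75.

204.75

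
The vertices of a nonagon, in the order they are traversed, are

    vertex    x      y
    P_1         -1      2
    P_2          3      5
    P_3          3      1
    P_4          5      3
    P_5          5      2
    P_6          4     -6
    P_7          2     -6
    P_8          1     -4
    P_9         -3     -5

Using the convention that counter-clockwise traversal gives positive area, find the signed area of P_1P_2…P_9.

Apply the surveyor's formula: 2A = Σ (x_i·y_{i+1} − x_{i+1}·y_i), indices taken mod 9.
Cross-terms: -11, -12, 4, -5, -38, -12, -2, -17, -11  ⇒  Σ = -104
Signed area = Σ/2 = -52 (negative ⇒ clockwise traversal).

-52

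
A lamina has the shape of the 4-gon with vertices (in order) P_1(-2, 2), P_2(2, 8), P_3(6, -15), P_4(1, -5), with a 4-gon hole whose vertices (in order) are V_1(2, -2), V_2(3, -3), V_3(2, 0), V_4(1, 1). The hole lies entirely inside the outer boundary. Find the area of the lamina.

Outer boundary:
Σ = (-20) + (-78) + (-15) + (-8) = -121
Area = |Σ|/2 = 60.5.
Hole:
Σ = (0) + (6) + (2) + (-4) = 4
Area = |Σ|/2 = 2.
Net area = 60.5 − 2 = 58.5.

58.5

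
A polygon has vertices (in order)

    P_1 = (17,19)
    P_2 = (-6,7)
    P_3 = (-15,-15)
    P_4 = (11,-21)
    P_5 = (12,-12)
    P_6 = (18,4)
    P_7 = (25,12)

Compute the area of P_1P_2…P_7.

Apply the surveyor's formula: 2A = Σ (x_i·y_{i+1} − x_{i+1}·y_i), indices taken mod 7.
Cross-terms: 233, 195, 480, 120, 264, 116, 271  ⇒  Σ = 1679
Area = |Σ|/2 = 839.5.

839.5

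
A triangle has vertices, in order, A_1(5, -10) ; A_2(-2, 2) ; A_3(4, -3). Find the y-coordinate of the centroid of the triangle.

-11/3

Apply the shoelace formula. First the cross-terms c_i = x_i·y_{i+1} − x_{i+1}·y_i:
  -10, -2, -25  ⇒  2A = -37, A = -18.5.
Then Σ (y_i + y_{i+1})·c_i = 407, so ȳ = 407 / (6·(-18.5)) = -11/3.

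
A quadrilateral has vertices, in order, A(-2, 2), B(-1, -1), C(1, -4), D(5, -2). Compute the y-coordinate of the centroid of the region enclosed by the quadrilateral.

-43/33

Apply Gauss's area formula. First the cross-terms c_i = x_i·y_{i+1} − x_{i+1}·y_i:
  4, 5, 18, 6  ⇒  2A = 33, A = 16.5.
Then Σ (y_i + y_{i+1})·c_i = -129, so ȳ = -129 / (6·16.5) = -43/33.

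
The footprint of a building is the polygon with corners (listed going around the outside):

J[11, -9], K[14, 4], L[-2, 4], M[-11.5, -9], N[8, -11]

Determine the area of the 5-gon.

Cross-terms: 170, 64, 64, 198.5, 49  ⇒  Σ = 545.5
Area = |Σ|/2 = 272.75.

272.75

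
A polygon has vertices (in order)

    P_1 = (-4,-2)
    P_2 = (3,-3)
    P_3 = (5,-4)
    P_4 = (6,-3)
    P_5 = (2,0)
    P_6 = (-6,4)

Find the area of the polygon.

36

Cross-terms: 18, 3, 9, 6, 8, 28  ⇒  Σ = 72
Area = |Σ|/2 = 36.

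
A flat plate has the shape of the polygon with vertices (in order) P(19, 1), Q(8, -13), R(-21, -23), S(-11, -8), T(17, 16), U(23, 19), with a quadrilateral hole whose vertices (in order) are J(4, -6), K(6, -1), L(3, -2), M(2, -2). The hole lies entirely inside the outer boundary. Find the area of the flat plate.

601.5

Outer boundary:
Apply the surveyor's formula: 2A = Σ (x_i·y_{i+1} − x_{i+1}·y_i), indices taken mod 6.
Σ = (-255) + (-457) + (-85) + (-40) + (-45) + (-338) = -1220
Area = |Σ|/2 = 610.
Hole:
Apply the shoelace formula: 2A = Σ (x_i·y_{i+1} − x_{i+1}·y_i), indices taken mod 4.
Σ = (32) + (-9) + (-2) + (-4) = 17
Area = |Σ|/2 = 8.5.
Net area = 610 − 8.5 = 601.5.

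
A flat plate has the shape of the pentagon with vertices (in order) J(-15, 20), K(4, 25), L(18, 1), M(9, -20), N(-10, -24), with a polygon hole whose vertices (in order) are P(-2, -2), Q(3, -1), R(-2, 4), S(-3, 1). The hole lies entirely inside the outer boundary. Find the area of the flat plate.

Outer boundary:
Apply the shoelace (surveyor's) formula: 2A = Σ (x_i·y_{i+1} − x_{i+1}·y_i), indices taken mod 5.
Cross-terms: -455, -446, -369, -416, -560  ⇒  Σ = -2246
Area = |Σ|/2 = 1123.
Hole:
Apply Gauss's area formula: 2A = Σ (x_i·y_{i+1} − x_{i+1}·y_i), indices taken mod 4.
Cross-terms: 8, 10, 10, 8  ⇒  Σ = 36
Area = |Σ|/2 = 18.
Net area = 1123 − 18 = 1105.

1105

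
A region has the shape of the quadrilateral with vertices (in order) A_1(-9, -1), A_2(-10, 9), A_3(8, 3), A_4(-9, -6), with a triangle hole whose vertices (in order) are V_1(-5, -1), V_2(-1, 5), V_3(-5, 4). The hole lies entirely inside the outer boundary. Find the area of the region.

Outer boundary:
Apply Gauss's area formula: 2A = Σ (x_i·y_{i+1} − x_{i+1}·y_i), indices taken mod 4.
Σ = (-91) + (-102) + (-21) + (-45) = -259
Area = |Σ|/2 = 129.5.
Hole:
Σ = (-26) + (21) + (25) = 20
Area = |Σ|/2 = 10.
Net area = 129.5 − 10 = 119.5.

119.5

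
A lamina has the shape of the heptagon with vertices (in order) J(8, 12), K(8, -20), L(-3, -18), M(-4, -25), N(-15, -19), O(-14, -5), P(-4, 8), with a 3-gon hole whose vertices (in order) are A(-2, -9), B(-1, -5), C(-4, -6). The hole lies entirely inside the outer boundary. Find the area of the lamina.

590

Outer boundary:
Cross-terms: -256, -204, 3, -299, -191, -132, -112  ⇒  Σ = -1191
Area = |Σ|/2 = 595.5.
Hole:
Apply the surveyor's formula: 2A = Σ (x_i·y_{i+1} − x_{i+1}·y_i), indices taken mod 3.
Σ = (1) + (-14) + (24) = 11
Area = |Σ|/2 = 5.5.
Net area = 595.5 − 5.5 = 590.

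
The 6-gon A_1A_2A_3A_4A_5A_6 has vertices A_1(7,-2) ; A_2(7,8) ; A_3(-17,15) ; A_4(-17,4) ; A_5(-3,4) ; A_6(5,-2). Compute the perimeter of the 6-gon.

|A_1A_2| = √((0)² + (10)²) = √100 = 10
|A_2A_3| = √((-24)² + (7)²) = √625 = 25
|A_3A_4| = √((0)² + (-11)²) = √121 = 11
|A_4A_5| = √((14)² + (0)²) = √196 = 14
|A_5A_6| = √((8)² + (-6)²) = √100 = 10
|A_6A_1| = √((2)² + (0)²) = √4 = 2
Perimeter = 10 + 25 + 11 + 14 + 10 + 2 = 72.

72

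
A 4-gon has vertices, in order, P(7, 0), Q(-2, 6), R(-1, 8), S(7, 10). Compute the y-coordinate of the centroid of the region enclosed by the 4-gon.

74/13

Apply Gauss's area formula. First the cross-terms c_i = x_i·y_{i+1} − x_{i+1}·y_i:
  42, -10, -66, -70  ⇒  2A = -104, A = -52.
Then Σ (y_i + y_{i+1})·c_i = -1776, so ȳ = -1776 / (6·(-52)) = 74/13.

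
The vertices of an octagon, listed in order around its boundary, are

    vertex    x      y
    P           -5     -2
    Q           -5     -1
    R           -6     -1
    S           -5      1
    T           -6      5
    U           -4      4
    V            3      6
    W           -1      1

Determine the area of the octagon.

30

Σ = (-5) + (-1) + (-11) + (-19) + (-4) + (-36) + (9) + (7) = -60
Area = |Σ|/2 = 30.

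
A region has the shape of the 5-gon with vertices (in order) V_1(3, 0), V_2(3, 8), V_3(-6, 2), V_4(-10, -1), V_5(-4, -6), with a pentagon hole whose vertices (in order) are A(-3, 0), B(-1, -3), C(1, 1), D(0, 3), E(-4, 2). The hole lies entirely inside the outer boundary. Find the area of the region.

73

Outer boundary:
V_1→V_2: (3)(8) − (3)(0) = 24
V_2→V_3: (3)(2) − (-6)(8) = 54
V_3→V_4: (-6)(-1) − (-10)(2) = 26
V_4→V_5: (-10)(-6) − (-4)(-1) = 56
V_5→V_1: (-4)(0) − (3)(-6) = 18
Σ = 178
Area = |Σ|/2 = 89.
Hole:
Apply the shoelace formula: 2A = Σ (x_i·y_{i+1} − x_{i+1}·y_i), indices taken mod 5.
A→B: (-3)(-3) − (-1)(0) = 9
B→C: (-1)(1) − (1)(-3) = 2
C→D: (1)(3) − (0)(1) = 3
D→E: (0)(2) − (-4)(3) = 12
E→A: (-4)(0) − (-3)(2) = 6
Σ = 32
Area = |Σ|/2 = 16.
Net area = 89 − 16 = 73.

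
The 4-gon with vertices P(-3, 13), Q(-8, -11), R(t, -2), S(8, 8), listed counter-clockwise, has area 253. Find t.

11

The doubled signed area Σ (x_i y_{i+1} − x_{i+1} y_i) is linear in t.
With t=0 it equals 297; the coefficient of t is 19 (from the two edges through R).
So 19·t + 297 = 2·253 = 506 ⇒ t = 11.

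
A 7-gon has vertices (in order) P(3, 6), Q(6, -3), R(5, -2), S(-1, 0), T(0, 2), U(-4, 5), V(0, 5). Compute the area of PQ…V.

36.5

Apply Gauss's area formula: 2A = Σ (x_i·y_{i+1} − x_{i+1}·y_i), indices taken mod 7.
P→Q: (3)(-3) − (6)(6) = -45
Q→R: (6)(-2) − (5)(-3) = 3
R→S: (5)(0) − (-1)(-2) = -2
S→T: (-1)(2) − (0)(0) = -2
T→U: (0)(5) − (-4)(2) = 8
U→V: (-4)(5) − (0)(5) = -20
V→P: (0)(6) − (3)(5) = -15
Σ = -73
Area = |Σ|/2 = 36.5.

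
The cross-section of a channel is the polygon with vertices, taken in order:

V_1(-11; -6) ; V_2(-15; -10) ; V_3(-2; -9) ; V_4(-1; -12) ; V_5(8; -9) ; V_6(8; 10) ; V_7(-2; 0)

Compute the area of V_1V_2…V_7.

219.5

Apply the shoelace formula: 2A = Σ (x_i·y_{i+1} − x_{i+1}·y_i), indices taken mod 7.
Σ = (20) + (115) + (15) + (105) + (152) + (20) + (12) = 439
Area = |Σ|/2 = 219.5.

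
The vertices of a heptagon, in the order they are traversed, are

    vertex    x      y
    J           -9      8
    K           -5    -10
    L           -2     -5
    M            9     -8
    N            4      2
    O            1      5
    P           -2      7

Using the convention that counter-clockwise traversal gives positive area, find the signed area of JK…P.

164

J→K: (-9)(-10) − (-5)(8) = 130
K→L: (-5)(-5) − (-2)(-10) = 5
L→M: (-2)(-8) − (9)(-5) = 61
M→N: (9)(2) − (4)(-8) = 50
N→O: (4)(5) − (1)(2) = 18
O→P: (1)(7) − (-2)(5) = 17
P→J: (-2)(8) − (-9)(7) = 47
Σ = 328
Signed area = Σ/2 = 164 (positive ⇒ counter-clockwise traversal).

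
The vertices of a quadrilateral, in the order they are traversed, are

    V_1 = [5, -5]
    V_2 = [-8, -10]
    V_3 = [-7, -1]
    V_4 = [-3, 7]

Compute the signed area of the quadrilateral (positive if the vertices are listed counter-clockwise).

Apply Gauss's area formula: 2A = Σ (x_i·y_{i+1} − x_{i+1}·y_i), indices taken mod 4.
Σ = (-90) + (-62) + (-52) + (-20) = -224
Signed area = Σ/2 = -112 (negative ⇒ clockwise traversal).

-112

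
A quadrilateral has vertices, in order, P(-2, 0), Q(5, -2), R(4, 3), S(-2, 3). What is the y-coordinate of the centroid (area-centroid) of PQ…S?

Apply the shoelace formula. First the cross-terms c_i = x_i·y_{i+1} − x_{i+1}·y_i:
  4, 23, 18, 6  ⇒  2A = 51, A = 25.5.
Then Σ (y_i + y_{i+1})·c_i = 141, so ȳ = 141 / (6·25.5) = 47/51.

47/51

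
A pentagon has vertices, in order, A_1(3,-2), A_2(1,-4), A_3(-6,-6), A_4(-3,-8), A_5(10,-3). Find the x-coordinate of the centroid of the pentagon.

80/51

Apply Gauss's area formula. First the cross-terms c_i = x_i·y_{i+1} − x_{i+1}·y_i:
  -10, -30, 30, 89, -11  ⇒  2A = 68, A = 34.
Then Σ (x_i + x_{i+1})·c_i = 320, so x̄ = 320 / (6·34) = 80/51.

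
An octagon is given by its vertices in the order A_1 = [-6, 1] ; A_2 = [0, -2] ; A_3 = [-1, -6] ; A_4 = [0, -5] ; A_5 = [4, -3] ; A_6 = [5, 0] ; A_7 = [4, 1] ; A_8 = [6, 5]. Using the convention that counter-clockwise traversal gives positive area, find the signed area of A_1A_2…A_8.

Apply the shoelace formula: 2A = Σ (x_i·y_{i+1} − x_{i+1}·y_i), indices taken mod 8.
Σ = (12) + (-2) + (5) + (20) + (15) + (5) + (14) + (36) = 105
Signed area = Σ/2 = 52.5 (positive ⇒ counter-clockwise traversal).

52.5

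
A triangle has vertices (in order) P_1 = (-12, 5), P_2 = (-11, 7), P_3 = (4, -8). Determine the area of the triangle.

Σ = (-29) + (60) + (-76) = -45
Area = |Σ|/2 = 22.5.

22.5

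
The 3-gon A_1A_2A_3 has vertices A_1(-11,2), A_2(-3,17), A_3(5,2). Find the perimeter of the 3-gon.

50

|A_1A_2| = √((8)² + (15)²) = √289 = 17
|A_2A_3| = √((8)² + (-15)²) = √289 = 17
|A_3A_1| = √((-16)² + (0)²) = √256 = 16
Perimeter = 17 + 17 + 16 = 50.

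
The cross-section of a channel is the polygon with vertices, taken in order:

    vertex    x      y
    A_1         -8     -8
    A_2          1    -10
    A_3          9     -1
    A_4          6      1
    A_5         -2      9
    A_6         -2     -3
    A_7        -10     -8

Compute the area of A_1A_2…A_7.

Σ = (88) + (89) + (15) + (56) + (24) + (-14) + (16) = 274
Area = |Σ|/2 = 137.

137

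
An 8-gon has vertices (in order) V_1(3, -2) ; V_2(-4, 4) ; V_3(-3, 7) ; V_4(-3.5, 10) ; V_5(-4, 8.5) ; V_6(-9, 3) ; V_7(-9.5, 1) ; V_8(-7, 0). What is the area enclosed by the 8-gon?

Cross-terms: 4, -16, -5.5, 10.25, 64.5, 19.5, 7, 14  ⇒  Σ = 97.75
Area = |Σ|/2 = 48.875.

48.875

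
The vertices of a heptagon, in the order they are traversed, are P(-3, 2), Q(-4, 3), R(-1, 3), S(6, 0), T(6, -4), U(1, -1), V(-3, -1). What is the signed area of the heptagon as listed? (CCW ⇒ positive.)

-33.5

Apply the surveyor's formula: 2A = Σ (x_i·y_{i+1} − x_{i+1}·y_i), indices taken mod 7.
Σ = (-1) + (-9) + (-18) + (-24) + (-2) + (-4) + (-9) = -67
Signed area = Σ/2 = -33.5 (negative ⇒ clockwise traversal).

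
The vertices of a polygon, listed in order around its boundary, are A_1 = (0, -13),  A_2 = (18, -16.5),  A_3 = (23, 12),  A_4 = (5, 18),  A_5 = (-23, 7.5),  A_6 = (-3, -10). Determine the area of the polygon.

Σ = (234) + (595.5) + (354) + (451.5) + (252.5) + (39) = 1926.5
Area = |Σ|/2 = 963.25.

963.25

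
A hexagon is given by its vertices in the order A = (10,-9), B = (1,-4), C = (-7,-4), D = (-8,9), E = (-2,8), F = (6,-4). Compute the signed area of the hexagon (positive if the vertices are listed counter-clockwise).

-129

Apply Gauss's area formula: 2A = Σ (x_i·y_{i+1} − x_{i+1}·y_i), indices taken mod 6.
Cross-terms: -31, -32, -95, -46, -40, -14  ⇒  Σ = -258
Signed area = Σ/2 = -129 (negative ⇒ clockwise traversal).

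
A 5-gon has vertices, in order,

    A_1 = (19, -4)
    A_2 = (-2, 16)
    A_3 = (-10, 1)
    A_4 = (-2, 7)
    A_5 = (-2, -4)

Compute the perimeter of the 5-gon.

88

|A_1A_2| = √((-21)² + (20)²) = √841 = 29
|A_2A_3| = √((-8)² + (-15)²) = √289 = 17
|A_3A_4| = √((8)² + (6)²) = √100 = 10
|A_4A_5| = √((0)² + (-11)²) = √121 = 11
|A_5A_1| = √((21)² + (0)²) = √441 = 21
Perimeter = 29 + 17 + 10 + 11 + 21 = 88.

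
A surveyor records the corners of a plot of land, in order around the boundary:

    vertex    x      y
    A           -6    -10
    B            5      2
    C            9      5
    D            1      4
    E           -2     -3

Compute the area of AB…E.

41.5

Apply Gauss's area formula: 2A = Σ (x_i·y_{i+1} − x_{i+1}·y_i), indices taken mod 5.
Σ = (38) + (7) + (31) + (5) + (2) = 83
Area = |Σ|/2 = 41.5.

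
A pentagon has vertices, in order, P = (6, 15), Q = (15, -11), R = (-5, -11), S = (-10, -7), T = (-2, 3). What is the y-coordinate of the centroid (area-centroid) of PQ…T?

-241/113

Apply the shoelace formula. First the cross-terms c_i = x_i·y_{i+1} − x_{i+1}·y_i:
  -291, -220, -75, -44, -48  ⇒  2A = -678, A = -339.
Then Σ (y_i + y_{i+1})·c_i = 4338, so ȳ = 4338 / (6·(-339)) = -241/113.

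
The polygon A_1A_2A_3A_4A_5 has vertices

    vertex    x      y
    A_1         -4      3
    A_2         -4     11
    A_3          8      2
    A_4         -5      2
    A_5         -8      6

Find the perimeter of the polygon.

46

|A_1A_2| = √((0)² + (8)²) = √64 = 8
|A_2A_3| = √((12)² + (-9)²) = √225 = 15
|A_3A_4| = √((-13)² + (0)²) = √169 = 13
|A_4A_5| = √((-3)² + (4)²) = √25 = 5
|A_5A_1| = √((4)² + (-3)²) = √25 = 5
Perimeter = 8 + 15 + 13 + 5 + 5 = 46.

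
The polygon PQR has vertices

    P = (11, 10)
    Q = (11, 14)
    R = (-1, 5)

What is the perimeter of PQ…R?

|PQ| = √((0)² + (4)²) = √16 = 4
|QR| = √((-12)² + (-9)²) = √225 = 15
|RP| = √((12)² + (5)²) = √169 = 13
Perimeter = 4 + 15 + 13 = 32.

32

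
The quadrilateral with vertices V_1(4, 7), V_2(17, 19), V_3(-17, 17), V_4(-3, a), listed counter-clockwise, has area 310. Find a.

Write out the shoelace sum; only the two edges meeting at V_4 involve a:
2·Area = [((-17)·a − (-3)·17) + ((-3)·7 − 4·a)] + 569
       = -21·a + 599 = 620
⇒ a = -1.

-1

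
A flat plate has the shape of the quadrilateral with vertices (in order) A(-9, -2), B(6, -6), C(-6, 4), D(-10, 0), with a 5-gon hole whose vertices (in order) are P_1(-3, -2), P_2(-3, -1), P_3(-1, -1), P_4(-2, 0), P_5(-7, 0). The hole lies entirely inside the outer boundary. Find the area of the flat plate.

51.5

Outer boundary:
Apply the shoelace formula: 2A = Σ (x_i·y_{i+1} − x_{i+1}·y_i), indices taken mod 4.
A→B: (-9)(-6) − (6)(-2) = 66
B→C: (6)(4) − (-6)(-6) = -12
C→D: (-6)(0) − (-10)(4) = 40
D→A: (-10)(-2) − (-9)(0) = 20
Σ = 114
Area = |Σ|/2 = 57.
Hole:
Σ = (-3) + (2) + (-2) + (0) + (14) = 11
Area = |Σ|/2 = 5.5.
Net area = 57 − 5.5 = 51.5.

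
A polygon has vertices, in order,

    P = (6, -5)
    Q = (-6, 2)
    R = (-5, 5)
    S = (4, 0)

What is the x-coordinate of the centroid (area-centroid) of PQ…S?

Apply the shoelace formula. First the cross-terms c_i = x_i·y_{i+1} − x_{i+1}·y_i:
  -18, -20, -20, -20  ⇒  2A = -78, A = -39.
Then Σ (x_i + x_{i+1})·c_i = 40, so x̄ = 40 / (6·(-39)) = -20/117.

-20/117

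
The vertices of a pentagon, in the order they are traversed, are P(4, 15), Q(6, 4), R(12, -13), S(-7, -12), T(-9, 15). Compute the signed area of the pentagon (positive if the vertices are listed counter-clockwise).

Apply the shoelace formula: 2A = Σ (x_i·y_{i+1} − x_{i+1}·y_i), indices taken mod 5.
Σ = (-74) + (-126) + (-235) + (-213) + (-195) = -843
Signed area = Σ/2 = -421.5 (negative ⇒ clockwise traversal).

-421.5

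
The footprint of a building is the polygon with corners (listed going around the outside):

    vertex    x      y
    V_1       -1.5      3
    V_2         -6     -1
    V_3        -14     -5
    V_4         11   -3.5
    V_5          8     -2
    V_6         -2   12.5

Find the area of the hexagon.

Σ = (19.5) + (16) + (104) + (6) + (96) + (12.75) = 254.25
Area = |Σ|/2 = 127.125.

127.125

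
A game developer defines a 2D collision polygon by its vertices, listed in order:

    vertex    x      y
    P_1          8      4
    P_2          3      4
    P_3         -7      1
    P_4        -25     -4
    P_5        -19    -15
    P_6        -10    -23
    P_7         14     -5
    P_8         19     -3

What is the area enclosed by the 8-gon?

607.5

Apply Gauss's area formula: 2A = Σ (x_i·y_{i+1} − x_{i+1}·y_i), indices taken mod 8.
Σ = (20) + (31) + (53) + (299) + (287) + (372) + (53) + (100) = 1215
Area = |Σ|/2 = 607.5.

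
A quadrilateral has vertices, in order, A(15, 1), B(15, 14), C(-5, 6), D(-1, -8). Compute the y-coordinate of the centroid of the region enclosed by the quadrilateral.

Apply the shoelace formula. First the cross-terms c_i = x_i·y_{i+1} − x_{i+1}·y_i:
  195, 160, 46, 119  ⇒  2A = 520, A = 260.
Then Σ (y_i + y_{i+1})·c_i = 5200, so ȳ = 5200 / (6·260) = 10/3.

10/3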